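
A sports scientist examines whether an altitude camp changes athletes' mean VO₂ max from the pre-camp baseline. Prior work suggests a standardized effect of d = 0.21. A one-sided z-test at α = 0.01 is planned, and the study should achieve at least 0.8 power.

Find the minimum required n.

For power 0.8 need Φ(δ − z_{0.01}) = 0.8, so δ = z_{0.01} + z_{0.20} = 2.326 + 0.842 = 3.168.
δ = d·√n ⇒ n = (δ/d)² = (3.168 / 0.21)² = 227.57.
Round up to the next whole unit.

n = 228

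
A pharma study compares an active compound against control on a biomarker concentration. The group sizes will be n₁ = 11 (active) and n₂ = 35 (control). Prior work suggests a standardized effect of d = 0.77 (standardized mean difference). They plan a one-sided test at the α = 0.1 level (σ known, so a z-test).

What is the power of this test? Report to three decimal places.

Noncentrality parameter: δ = d / √(1/n₁ + 1/n₂) = 0.77 / √(1/11 + 1/35) = 2.2276
One-sided α = 0.1 → critical value z_{0.1} = 1.282.
Power = P(Z > 1.282 − δ) = Φ(0.946) = 0.8279.

Power ≈ 0.828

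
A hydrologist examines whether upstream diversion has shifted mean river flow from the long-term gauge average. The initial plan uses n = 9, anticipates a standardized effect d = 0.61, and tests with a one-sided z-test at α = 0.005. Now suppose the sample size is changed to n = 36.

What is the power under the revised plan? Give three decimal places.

With n = 36: δ = d·√n = 0.61 × √36 = 3.6600. Critical value z_{0.005} = 2.576.
Revised power = P(Z > 2.576 − δ) = Φ(1.084) = 0.8609.

Power ≈ 0.861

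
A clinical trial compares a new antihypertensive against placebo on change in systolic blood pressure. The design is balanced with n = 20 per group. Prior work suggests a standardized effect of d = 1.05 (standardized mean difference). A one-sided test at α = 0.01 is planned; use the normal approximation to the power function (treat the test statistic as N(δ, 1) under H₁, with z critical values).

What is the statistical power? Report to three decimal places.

Power ≈ 0.840

Noncentrality parameter: δ = d·√(n/2) = 1.05 × √(20/2) = 3.3204
Critical value for a one-sided test at α = 0.01: z_α = 2.326.
Power = Φ(δ − 2.326) = Φ(0.994) = 0.8399.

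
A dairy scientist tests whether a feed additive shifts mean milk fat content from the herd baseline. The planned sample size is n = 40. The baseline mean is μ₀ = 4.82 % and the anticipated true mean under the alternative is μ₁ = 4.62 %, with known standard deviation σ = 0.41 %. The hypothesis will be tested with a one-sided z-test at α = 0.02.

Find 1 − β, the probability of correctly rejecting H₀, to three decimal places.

Power ≈ 0.849

Standardized effect: d = |μ₁ − μ₀| / σ = |4.62 − 4.82| / 0.41 = 0.4878
Noncentrality parameter: δ = d·√n = 0.4878 × √40 = 3.0851
One-sided α = 0.02 → critical value z_{0.02} = 2.054.
Power = Φ(δ − 2.054) = Φ(1.031) = 0.8488.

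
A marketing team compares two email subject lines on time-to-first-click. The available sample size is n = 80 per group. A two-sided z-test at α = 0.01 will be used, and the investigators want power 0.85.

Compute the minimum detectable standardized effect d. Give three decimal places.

Need Φ(δ − 2.576) = 0.85, so δ = 2.576 + 1.036 = 3.612.
(The second rejection-region term Φ(−δ − z_{α/2}) is negligible and dropped.)
δ = d·√(n/2) ⇒ d = δ/√(n/2) = 3.612/√(80/2) = 0.5711.

d ≈ 0.571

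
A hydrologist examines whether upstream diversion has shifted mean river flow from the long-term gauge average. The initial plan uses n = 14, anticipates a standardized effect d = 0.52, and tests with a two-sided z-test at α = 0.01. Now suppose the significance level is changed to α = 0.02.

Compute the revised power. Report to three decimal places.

δ = d·√n = 0.52 × √14 = 1.9457 (unchanged). New critical value: z_{0.01} = 2.326.
Revised power = Φ(δ − 2.326) + Φ(−δ − 2.326) = Φ(-0.381) + Φ(-4.272) = 0.3517 + 0.0000 = 0.3517.

Power ≈ 0.352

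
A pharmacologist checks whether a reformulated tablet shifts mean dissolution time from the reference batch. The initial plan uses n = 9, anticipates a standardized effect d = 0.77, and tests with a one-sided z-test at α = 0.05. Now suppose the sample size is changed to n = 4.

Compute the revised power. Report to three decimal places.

With n = 4: δ = d·√n = 0.77 × √4 = 1.5400. Critical value z_{0.05} = 1.645.
Revised power = P(Z > 1.645 − δ) = Φ(-0.105) = 0.4582.

Power ≈ 0.458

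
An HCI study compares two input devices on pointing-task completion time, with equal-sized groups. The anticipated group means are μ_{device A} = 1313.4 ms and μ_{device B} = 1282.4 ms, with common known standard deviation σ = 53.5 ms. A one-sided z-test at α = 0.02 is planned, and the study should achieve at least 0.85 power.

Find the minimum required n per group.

n = 57 per group

Standardized effect: d = |μ_{device A} − μ_{device B}| / σ = |1313.4 − 1282.4| / 53.5 = 0.5794
For power 0.85 need Φ(δ − z_{0.02}) = 0.85, so δ = z_{0.02} + z_{0.15} = 2.054 + 1.036 = 3.090.
δ = d·√(n/2) ⇒ n = 2(δ/d)² = 2 × (3.090 / 0.5794)² = 56.88.
Rounding up, n = 57 per group.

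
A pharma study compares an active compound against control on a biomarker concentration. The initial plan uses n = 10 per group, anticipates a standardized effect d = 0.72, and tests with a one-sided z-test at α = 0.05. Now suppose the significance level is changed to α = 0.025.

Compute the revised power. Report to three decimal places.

δ = d·√(n/2) = 0.72 × √(10/2) = 1.6100 (unchanged). New critical value: z_{0.025} = 1.960.
Revised power = Φ(δ − 1.960) = Φ(-0.350) = 0.3632.

Power ≈ 0.363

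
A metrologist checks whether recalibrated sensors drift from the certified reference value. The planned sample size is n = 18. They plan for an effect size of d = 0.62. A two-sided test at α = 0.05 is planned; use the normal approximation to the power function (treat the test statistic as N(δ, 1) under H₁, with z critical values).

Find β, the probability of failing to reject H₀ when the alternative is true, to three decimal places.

β ≈ 0.251

Noncentrality parameter: δ = d·√n = 0.62 × √18 = 2.6304
Two-sided α = 0.05 → critical value z_{0.025} = 1.960.
Power = Φ(δ − 1.960) + Φ(−δ − 1.960) = Φ(0.670) + Φ(-4.590) = 0.7487 + 0.0000 = 0.7487.
Type II error: β = 1 − power = 1 − 0.7487 = 0.2513.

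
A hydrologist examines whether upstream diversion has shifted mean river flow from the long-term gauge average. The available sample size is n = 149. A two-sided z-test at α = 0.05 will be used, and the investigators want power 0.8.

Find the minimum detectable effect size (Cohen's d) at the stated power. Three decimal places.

Need Φ(δ − 1.960) = 0.8, so δ = 1.960 + 0.842 = 2.802.
(Lower-tail contribution to power is negligible for δ > 0.)
δ = d·√n ⇒ d = δ/√n = 2.802/√149 = 0.2295.

d ≈ 0.230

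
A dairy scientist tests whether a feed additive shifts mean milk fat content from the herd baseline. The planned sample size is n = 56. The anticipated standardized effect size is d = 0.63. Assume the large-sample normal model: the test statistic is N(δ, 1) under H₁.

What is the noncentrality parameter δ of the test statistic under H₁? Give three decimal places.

The noncentrality parameter scales effect size by the design's sample-size factor: δ = d·√n = 0.63 × √56 = 4.7145

δ ≈ 4.714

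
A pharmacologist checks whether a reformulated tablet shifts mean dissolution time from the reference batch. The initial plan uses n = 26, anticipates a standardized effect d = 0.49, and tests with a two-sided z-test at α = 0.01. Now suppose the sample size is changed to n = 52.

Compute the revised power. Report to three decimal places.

With n = 52: δ = d·√n = 0.49 × √52 = 3.5334. Critical value z_{0.005} = 2.576.
Revised power = Φ(δ − 2.576) + Φ(−δ − 2.576) = Φ(0.958) + Φ(-6.109) = 0.8309 + 0.0000 = 0.8309.

Power ≈ 0.831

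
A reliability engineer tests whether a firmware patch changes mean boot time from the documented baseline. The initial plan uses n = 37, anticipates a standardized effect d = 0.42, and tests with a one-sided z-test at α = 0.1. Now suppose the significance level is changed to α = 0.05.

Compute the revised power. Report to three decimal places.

Power ≈ 0.819

δ = d·√n = 0.42 × √37 = 2.5548 (unchanged). New critical value: z_{0.05} = 1.645.
Revised power = P(Z > 1.645 − δ) = Φ(0.910) = 0.8186.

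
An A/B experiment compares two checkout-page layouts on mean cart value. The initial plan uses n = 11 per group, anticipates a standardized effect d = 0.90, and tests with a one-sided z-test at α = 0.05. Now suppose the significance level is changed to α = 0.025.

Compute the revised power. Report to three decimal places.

δ = d·√(n/2) = 0.90 × √(11/2) = 2.1107 (unchanged). New critical value: z_{0.025} = 1.960.
Revised power = Φ(δ − 1.960) = Φ(0.151) = 0.5599.

Power ≈ 0.560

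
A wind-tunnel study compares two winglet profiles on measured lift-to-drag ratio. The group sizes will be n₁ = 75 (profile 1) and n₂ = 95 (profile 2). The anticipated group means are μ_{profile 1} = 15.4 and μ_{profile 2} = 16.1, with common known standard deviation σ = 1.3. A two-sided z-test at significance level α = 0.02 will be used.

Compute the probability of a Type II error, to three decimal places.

β ≈ 0.123

Standardized effect: d = |μ_{profile 1} − μ_{profile 2}| / σ = |15.4 − 16.1| / 1.3 = 0.5385
Noncentrality parameter: δ = d / √(1/n₁ + 1/n₂) = 0.5385 / √(1/75 + 1/95) = 3.4860
Critical value for a two-sided test at α = 0.02: z_{α/2} = 2.326.
Power = Φ(δ − 2.326) + Φ(−δ − 2.326) = Φ(1.160) + Φ(-5.812) = 0.8769 + 0.0000 = 0.8769.
Type II error: β = 1 − power = 1 − 0.8769 = 0.1231.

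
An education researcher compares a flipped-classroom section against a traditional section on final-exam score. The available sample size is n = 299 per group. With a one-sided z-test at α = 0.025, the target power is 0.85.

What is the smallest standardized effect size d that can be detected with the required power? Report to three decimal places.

Need Φ(δ − 1.960) = 0.85, so δ = 1.960 + 1.036 = 2.996.
δ = d·√(n/2) ⇒ d = δ/√(n/2) = 2.996/√(299/2) = 0.2451.

d ≈ 0.245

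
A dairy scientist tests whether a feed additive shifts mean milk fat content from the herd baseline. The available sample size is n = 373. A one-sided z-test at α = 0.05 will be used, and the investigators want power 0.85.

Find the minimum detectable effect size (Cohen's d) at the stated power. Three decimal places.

Need Φ(δ − 1.645) = 0.85, so δ = 1.645 + 1.036 = 2.681.
δ = d·√n ⇒ d = δ/√n = 2.681/√373 = 0.1388.

d ≈ 0.139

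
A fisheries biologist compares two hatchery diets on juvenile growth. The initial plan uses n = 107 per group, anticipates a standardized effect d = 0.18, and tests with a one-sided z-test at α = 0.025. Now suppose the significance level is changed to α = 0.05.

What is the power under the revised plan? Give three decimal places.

δ = d·√(n/2) = 0.18 × √(107/2) = 1.3166 (unchanged). New critical value: z_{0.05} = 1.645.
Revised power = P(Z > 1.645 − δ) = Φ(-0.328) = 0.3714.

Power ≈ 0.371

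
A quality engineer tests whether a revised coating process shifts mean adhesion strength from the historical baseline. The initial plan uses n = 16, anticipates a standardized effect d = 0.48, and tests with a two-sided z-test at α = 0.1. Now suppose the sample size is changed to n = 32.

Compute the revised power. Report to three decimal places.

With n = 32: δ = d·√n = 0.48 × √32 = 2.7153. Critical value z_{0.05} = 1.645.
Revised power = Φ(δ − 1.645) + Φ(−δ − 1.645) = Φ(1.070) + Φ(-4.360) = 0.8578 + 0.0000 = 0.8578.

Power ≈ 0.858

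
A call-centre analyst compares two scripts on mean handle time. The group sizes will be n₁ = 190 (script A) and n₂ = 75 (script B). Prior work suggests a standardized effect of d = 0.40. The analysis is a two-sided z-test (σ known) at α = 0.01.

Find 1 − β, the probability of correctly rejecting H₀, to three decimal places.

Noncentrality parameter: δ = d / √(1/n₁ + 1/n₂) = 0.40 / √(1/190 + 1/75) = 2.9332
Two-sided α = 0.01 → critical value z_{0.005} = 2.576.
Power = Φ(δ − 2.576) + Φ(−δ − 2.576) = Φ(0.357) + Φ(-5.509) = 0.6396 + 0.0000 = 0.6396.

Power ≈ 0.640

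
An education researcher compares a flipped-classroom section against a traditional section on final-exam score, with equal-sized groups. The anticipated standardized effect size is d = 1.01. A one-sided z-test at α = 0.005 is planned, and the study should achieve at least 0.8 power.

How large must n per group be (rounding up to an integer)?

For power 0.8 need Φ(δ − z_{0.005}) = 0.8, so δ = z_{0.005} + z_{0.20} = 2.576 + 0.842 = 3.417.
δ = d·√(n/2) ⇒ n = 2(δ/d)² = 2 × (3.417 / 1.01)² = 22.90.
Rounding up, n = 23 per group.

n = 23 per group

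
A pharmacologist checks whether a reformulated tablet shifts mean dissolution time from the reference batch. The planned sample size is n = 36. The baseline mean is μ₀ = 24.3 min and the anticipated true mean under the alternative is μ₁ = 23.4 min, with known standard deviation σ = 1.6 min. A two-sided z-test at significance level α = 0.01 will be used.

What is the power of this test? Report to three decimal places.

Standardized effect: d = |μ₁ − μ₀| / σ = |23.4 − 24.3| / 1.6 = 0.5625
Noncentrality parameter: δ = d·√n = 0.5625 × √36 = 3.3750
Critical value for a two-sided test at α = 0.01: z_{α/2} = 2.576.
Power = Φ(δ − 2.576) + Φ(−δ − 2.576) = Φ(0.799) + Φ(-5.951) = 0.7879 + 0.0000 = 0.7879.

Power ≈ 0.788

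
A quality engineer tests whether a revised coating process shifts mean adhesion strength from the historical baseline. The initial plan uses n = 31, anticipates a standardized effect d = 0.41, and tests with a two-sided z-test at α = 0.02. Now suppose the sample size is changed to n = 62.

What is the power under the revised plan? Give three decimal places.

With n = 62: δ = d·√n = 0.41 × √62 = 3.2283. Critical value z_{0.01} = 2.326.
Revised power = Φ(δ − 2.326) + Φ(−δ − 2.326) = Φ(0.902) + Φ(-5.555) = 0.8165 + 0.0000 = 0.8165.

Power ≈ 0.816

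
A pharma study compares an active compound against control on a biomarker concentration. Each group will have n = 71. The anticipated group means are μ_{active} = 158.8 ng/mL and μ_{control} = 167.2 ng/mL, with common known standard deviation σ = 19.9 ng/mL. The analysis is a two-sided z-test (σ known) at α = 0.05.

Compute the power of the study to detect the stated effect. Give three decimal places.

Standardized effect: d = |μ_{active} − μ_{control}| / σ = |158.8 − 167.2| / 19.9 = 0.4221
Noncentrality parameter: δ = d·√(n/2) = 0.4221 × √(71/2) = 2.5150
Critical value for a two-sided test at α = 0.05: z_{α/2} = 1.960.
Power = Φ(δ − 1.960) + Φ(−δ − 1.960) = Φ(0.555) + Φ(-4.475) = 0.7106 + 0.0000 = 0.7106.

Power ≈ 0.711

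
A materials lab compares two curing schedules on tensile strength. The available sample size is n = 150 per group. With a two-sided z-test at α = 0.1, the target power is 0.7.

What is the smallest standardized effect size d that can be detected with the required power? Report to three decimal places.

Required noncentrality: δ = z_{0.05} + z_{0.30} = 1.645 + 0.524 = 2.169.
(Lower-tail contribution to power is negligible for δ > 0.)
δ = d·√(n/2) ⇒ d = δ/√(n/2) = 2.169/√(150/2) = 0.2505.

d ≈ 0.250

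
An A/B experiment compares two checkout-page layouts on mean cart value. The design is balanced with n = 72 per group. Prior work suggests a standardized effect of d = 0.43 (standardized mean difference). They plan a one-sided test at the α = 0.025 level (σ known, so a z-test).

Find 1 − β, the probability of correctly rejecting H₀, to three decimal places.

Noncentrality parameter: δ = d·√(n/2) = 0.43 × √(72/2) = 2.5800
Critical value for a one-sided test at α = 0.025: z_α = 1.960.
Power = Φ(δ − 1.960) = Φ(0.620) = 0.7324.

Power ≈ 0.732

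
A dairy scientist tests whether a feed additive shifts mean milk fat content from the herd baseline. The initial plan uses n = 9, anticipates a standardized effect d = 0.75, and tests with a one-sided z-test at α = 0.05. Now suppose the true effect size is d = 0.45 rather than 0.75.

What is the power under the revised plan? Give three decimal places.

Power ≈ 0.384

With d = 0.45: δ = d·√n = 0.45 × √9 = 1.3500. Critical value z_{0.05} = 1.645.
Revised power = P(Z > 1.645 − δ) = Φ(-0.295) = 0.3841.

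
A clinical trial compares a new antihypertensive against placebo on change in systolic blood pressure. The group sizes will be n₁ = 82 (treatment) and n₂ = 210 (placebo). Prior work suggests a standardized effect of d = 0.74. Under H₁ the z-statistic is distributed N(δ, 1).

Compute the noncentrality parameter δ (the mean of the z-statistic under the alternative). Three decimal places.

The noncentrality parameter scales effect size by the design's sample-size factor: δ = d / √(1/n₁ + 1/n₂) = 0.74 / √(1/82 + 1/210) = 5.6827

δ ≈ 5.683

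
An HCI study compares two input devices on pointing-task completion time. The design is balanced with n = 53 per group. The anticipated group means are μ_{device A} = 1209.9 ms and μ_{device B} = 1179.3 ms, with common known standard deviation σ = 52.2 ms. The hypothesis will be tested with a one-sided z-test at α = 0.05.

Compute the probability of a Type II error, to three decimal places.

Standardized effect: d = |μ_{device A} − μ_{device B}| / σ = |1209.9 − 1179.3| / 52.2 = 0.5862
Noncentrality parameter: δ = d·√(n/2) = 0.5862 × √(53/2) = 3.0177
One-sided α = 0.05 → critical value z_{0.05} = 1.645.
Power = Φ(δ − 1.645) = Φ(1.373) = 0.9151.
Type II error: β = 1 − power = 1 − 0.9151 = 0.0849.

β ≈ 0.085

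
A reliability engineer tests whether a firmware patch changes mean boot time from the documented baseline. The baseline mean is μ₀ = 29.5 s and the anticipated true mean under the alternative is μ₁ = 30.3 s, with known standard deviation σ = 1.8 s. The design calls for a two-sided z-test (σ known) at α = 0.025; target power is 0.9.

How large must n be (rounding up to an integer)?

n = 63

Standardized effect: d = |μ₁ − μ₀| / σ = |30.3 − 29.5| / 1.8 = 0.4444
For power 0.9 need Φ(δ − z_{0.0125}) = 0.9, so δ = z_{0.0125} + z_{0.10} = 2.241 + 1.282 = 3.523.
(Ignoring the negligible lower-tail rejection probability gives the usual closed-form inversion.)
δ = d·√n ⇒ n = (δ/d)² = (3.523 / 0.4444)² = 62.83.
Round up to the next whole unit.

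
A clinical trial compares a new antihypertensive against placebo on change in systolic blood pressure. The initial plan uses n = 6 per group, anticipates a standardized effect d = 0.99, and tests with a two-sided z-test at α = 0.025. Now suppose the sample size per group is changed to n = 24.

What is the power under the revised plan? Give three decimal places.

Power ≈ 0.883

With n = 24 per group: δ = d·√(n/2) = 0.99 × √(24/2) = 3.4295. Critical value z_{0.0125} = 2.241.
Revised power = Φ(δ − 2.241) + Φ(−δ − 2.241) = Φ(1.188) + Φ(-5.671) = 0.8826 + 0.0000 = 0.8826.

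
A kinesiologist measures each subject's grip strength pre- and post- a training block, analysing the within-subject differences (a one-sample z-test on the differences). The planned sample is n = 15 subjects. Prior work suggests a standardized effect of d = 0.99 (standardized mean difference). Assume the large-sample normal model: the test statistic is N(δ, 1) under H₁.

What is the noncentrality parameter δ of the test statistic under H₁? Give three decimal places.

δ ≈ 3.834

The noncentrality parameter scales effect size by the design's sample-size factor: δ = d·√n = 0.99 × √15 = 3.8343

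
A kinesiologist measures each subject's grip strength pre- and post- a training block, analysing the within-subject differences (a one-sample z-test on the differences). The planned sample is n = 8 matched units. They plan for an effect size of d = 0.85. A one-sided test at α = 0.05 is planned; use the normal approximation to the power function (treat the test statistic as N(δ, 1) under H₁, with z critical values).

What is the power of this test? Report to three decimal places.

Power ≈ 0.776

Noncentrality parameter: δ = d·√n = 0.85 × √8 = 2.4042
Critical value for a one-sided test at α = 0.05: z_α = 1.645.
Power = Φ(δ − 1.645) = Φ(0.759) = 0.7762.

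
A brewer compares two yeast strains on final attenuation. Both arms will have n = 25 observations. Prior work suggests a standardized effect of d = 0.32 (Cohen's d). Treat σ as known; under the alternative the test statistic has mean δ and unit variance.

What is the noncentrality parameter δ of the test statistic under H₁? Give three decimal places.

The noncentrality parameter scales effect size by the design's sample-size factor: δ = d·√(n/2) = 0.32 × √(25/2) = 1.1314

δ ≈ 1.131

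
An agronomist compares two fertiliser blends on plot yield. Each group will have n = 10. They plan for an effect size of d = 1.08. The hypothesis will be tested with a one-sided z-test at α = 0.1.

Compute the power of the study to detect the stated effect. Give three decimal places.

Noncentrality parameter: λ = d·√(n/2) = 1.08 × √(10/2) = 2.4150
Critical value for a one-sided test at α = 0.1: z_α = 1.282.
Power = P(Z > 1.282 − λ) = Φ(1.133) = 0.8715.

Power ≈ 0.871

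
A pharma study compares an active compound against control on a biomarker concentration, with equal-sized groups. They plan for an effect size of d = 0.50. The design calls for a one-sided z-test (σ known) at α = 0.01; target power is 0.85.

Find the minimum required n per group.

For power 0.85 need Φ(δ − z_{0.01}) = 0.85, so δ = z_{0.01} + z_{0.15} = 2.326 + 1.036 = 3.363.
δ = d·√(n/2) ⇒ n = 2(δ/d)² = 2 × (3.363 / 0.50)² = 90.47.
Rounding up, n = 91 per group.

n = 91 per group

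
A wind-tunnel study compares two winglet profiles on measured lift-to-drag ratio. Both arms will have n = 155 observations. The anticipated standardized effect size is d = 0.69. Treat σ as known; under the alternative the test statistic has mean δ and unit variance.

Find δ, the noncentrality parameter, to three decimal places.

The noncentrality parameter scales effect size by the design's sample-size factor: δ = d·√(n/2) = 0.69 × √(155/2) = 6.0744

δ ≈ 6.074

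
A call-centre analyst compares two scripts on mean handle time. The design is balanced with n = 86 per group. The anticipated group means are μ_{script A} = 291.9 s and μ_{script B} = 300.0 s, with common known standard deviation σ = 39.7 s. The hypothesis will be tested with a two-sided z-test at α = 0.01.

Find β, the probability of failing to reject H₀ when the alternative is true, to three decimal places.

β ≈ 0.892

Standardized effect: d = |μ_{script A} − μ_{script B}| / σ = |291.9 − 300.0| / 39.7 = 0.2040
Noncentrality parameter: δ = d·√(n/2) = 0.2040 × √(86/2) = 1.3379
Critical value for a two-sided test at α = 0.01: z_{α/2} = 2.576.
Power = Φ(δ − 2.576) + Φ(−δ − 2.576) = Φ(-1.238) + Φ(-3.914) = 0.1079 + 0.0000 = 0.1079.
Type II error: β = 1 − power = 1 − 0.1079 = 0.8921.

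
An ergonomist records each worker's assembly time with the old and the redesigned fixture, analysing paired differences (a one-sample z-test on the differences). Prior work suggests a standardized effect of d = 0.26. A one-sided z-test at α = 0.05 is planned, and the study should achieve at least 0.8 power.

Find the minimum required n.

n = 92

Set Φ(δ − 1.645) = 0.8; then δ − 1.645 = Φ⁻¹(0.8) = 0.842, giving δ = 2.486.
δ = d·√n ⇒ n = (δ/d)² = (2.486 / 0.26)² = 91.46.
Rounding up, n = 92.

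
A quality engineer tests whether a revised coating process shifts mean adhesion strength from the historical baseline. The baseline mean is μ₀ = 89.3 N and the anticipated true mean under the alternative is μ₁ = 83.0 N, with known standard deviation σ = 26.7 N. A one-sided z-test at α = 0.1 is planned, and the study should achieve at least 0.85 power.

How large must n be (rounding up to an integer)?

n = 97

Standardized effect: d = |μ₁ − μ₀| / σ = |83.0 − 89.3| / 26.7 = 0.2360
For power 0.85 need Φ(δ − z_{0.1}) = 0.85, so δ = z_{0.1} + z_{0.15} = 1.282 + 1.036 = 2.318.
δ = d·√n ⇒ n = (δ/d)² = (2.318 / 0.2360)² = 96.51.
Round up to the next whole unit.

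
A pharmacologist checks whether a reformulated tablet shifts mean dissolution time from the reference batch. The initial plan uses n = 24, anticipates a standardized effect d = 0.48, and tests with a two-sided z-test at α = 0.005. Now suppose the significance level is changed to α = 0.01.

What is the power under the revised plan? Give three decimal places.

δ = d·√n = 0.48 × √24 = 2.3515 (unchanged). New critical value: z_{0.005} = 2.576.
Revised power = Φ(δ − 2.576) + Φ(−δ − 2.576) = Φ(-0.224) + Φ(-4.927) = 0.4113 + 0.0000 = 0.4113.

Power ≈ 0.411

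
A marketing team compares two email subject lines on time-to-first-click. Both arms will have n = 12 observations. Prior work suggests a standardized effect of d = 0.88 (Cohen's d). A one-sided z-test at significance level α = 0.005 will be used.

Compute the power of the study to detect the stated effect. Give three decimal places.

Noncentrality parameter: δ = d·√(n/2) = 0.88 × √(12/2) = 2.1556
Critical value for a one-sided test at α = 0.005: z_α = 2.576.
Power = P(Z > 2.576 − δ) = Φ(-0.420) = 0.3371.

Power ≈ 0.337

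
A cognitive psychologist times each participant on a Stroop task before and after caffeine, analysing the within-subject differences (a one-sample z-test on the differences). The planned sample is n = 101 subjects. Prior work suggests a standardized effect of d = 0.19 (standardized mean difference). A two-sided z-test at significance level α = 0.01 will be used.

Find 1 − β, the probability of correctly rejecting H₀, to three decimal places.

Power ≈ 0.253

Noncentrality parameter: δ = d·√n = 0.19 × √101 = 1.9095
Two-sided α = 0.01 → critical value z_{0.005} = 2.576.
Power = Φ(δ − 2.576) + Φ(−δ − 2.576) = Φ(-0.666) + Φ(-4.485) = 0.2526 + 0.0000 = 0.2526.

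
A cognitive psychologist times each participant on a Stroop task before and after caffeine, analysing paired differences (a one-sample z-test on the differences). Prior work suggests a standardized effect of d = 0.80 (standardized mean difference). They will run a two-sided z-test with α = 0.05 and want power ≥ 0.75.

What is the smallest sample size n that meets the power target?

n = 11

For power 0.75 need Φ(δ − z_{0.025}) = 0.75, so δ = z_{0.025} + z_{0.25} = 1.960 + 0.674 = 2.634.
(The Φ(−δ − z_{α/2}) term is vanishingly small for δ > 0 and is dropped in the standard sample-size formula.)
δ = d·√n ⇒ n = (δ/d)² = (2.634 / 0.80)² = 10.84.
Round up to the next whole unit.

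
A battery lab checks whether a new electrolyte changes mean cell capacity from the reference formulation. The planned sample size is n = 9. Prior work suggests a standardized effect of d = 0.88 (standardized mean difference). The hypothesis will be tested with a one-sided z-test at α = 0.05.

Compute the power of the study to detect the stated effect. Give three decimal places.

Noncentrality parameter: δ = d·√n = 0.88 × √9 = 2.6400
Critical value for a one-sided test at α = 0.05: z_α = 1.645.
Power = P(Z > 1.645 − δ) = Φ(0.995) = 0.8402.

Power ≈ 0.840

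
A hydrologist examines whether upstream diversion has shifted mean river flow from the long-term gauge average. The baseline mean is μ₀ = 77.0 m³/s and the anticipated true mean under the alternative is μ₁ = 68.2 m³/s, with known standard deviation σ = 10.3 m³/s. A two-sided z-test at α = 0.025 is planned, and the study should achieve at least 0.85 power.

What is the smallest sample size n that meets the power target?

n = 15

Standardized effect: d = |μ₁ − μ₀| / σ = |68.2 − 77.0| / 10.3 = 0.8544
Set Φ(δ − 2.241) = 0.85; then δ − 2.241 = Φ⁻¹(0.85) = 1.036, giving δ = 3.278.
(Ignoring the negligible lower-tail rejection probability gives the usual closed-form inversion.)
δ = d·√n ⇒ n = (δ/d)² = (3.278 / 0.8544)² = 14.72.
Round up to the next whole unit.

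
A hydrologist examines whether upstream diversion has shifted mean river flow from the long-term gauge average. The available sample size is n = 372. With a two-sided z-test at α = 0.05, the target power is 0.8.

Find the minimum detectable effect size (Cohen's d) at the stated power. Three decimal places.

d ≈ 0.145

Need Φ(δ − 1.960) = 0.8, so δ = 1.960 + 0.842 = 2.802.
(Lower-tail contribution to power is negligible for δ > 0.)
δ = d·√n ⇒ d = δ/√n = 2.802/√372 = 0.1453.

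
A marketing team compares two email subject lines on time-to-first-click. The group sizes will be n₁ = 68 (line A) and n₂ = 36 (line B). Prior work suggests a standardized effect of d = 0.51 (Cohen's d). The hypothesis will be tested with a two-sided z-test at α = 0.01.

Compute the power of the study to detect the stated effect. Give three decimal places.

Noncentrality parameter: δ = d / √(1/n₁ + 1/n₂) = 0.51 / √(1/68 + 1/36) = 2.4743
Critical value for a two-sided test at α = 0.01: z_{α/2} = 2.576.
Power = Φ(δ − 2.576) + Φ(−δ − 2.576) = Φ(-0.101) + Φ(-5.050) = 0.4596 + 0.0000 = 0.4596.

Power ≈ 0.460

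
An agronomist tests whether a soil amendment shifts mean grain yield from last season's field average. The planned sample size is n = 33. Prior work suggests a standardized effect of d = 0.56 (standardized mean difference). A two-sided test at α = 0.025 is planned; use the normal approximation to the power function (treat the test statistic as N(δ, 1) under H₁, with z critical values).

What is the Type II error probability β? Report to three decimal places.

Noncentrality parameter: δ = d·√n = 0.56 × √33 = 3.2170
Two-sided α = 0.025 → critical value z_{0.0125} = 2.241.
Power = Φ(δ − 2.241) + Φ(−δ − 2.241) = Φ(0.976) + Φ(-5.458) = 0.8354 + 0.0000 = 0.8354.
Type II error: β = 1 − power = 1 − 0.8354 = 0.1646.

β ≈ 0.165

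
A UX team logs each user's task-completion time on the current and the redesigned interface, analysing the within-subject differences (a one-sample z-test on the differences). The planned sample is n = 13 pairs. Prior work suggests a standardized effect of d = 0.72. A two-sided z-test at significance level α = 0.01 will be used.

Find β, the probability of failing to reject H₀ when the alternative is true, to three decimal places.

Noncentrality parameter: δ = d·√n = 0.72 × √13 = 2.5960
Critical value for a two-sided test at α = 0.01: z_{α/2} = 2.576.
Power = Φ(δ − 2.576) + Φ(−δ − 2.576) = Φ(0.020) + Φ(-5.172) = 0.5080 + 0.0000 = 0.5080.
Type II error: β = 1 − power = 1 − 0.5080 = 0.4920.

β ≈ 0.492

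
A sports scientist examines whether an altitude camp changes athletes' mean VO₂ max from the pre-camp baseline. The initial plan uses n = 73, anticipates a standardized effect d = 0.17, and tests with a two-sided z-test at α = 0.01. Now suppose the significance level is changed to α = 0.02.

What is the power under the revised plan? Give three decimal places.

Power ≈ 0.191

δ = d·√n = 0.17 × √73 = 1.4525 (unchanged). New critical value: z_{0.01} = 2.326.
Revised power = Φ(δ − 2.326) + Φ(−δ − 2.326) = Φ(-0.874) + Φ(-3.779) = 0.1911 + 0.0001 = 0.1912.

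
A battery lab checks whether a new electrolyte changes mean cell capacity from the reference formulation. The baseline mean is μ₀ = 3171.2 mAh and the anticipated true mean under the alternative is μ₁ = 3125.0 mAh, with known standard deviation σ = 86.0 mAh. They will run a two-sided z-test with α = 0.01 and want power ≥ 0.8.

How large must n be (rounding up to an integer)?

n = 41

Standardized effect: d = |μ₁ − μ₀| / σ = |3125.0 − 3171.2| / 86.0 = 0.5372
Set Φ(δ − 2.576) = 0.8; then δ − 2.576 = Φ⁻¹(0.8) = 0.842, giving δ = 3.417.
(The Φ(−δ − z_{α/2}) term is vanishingly small for δ > 0 and is dropped in the standard sample-size formula.)
δ = d·√n ⇒ n = (δ/d)² = (3.417 / 0.5372)² = 40.47.
Round up to the next whole unit.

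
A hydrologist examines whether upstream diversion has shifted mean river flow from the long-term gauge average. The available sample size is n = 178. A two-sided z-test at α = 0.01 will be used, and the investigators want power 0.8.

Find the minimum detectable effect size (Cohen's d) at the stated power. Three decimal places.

Required noncentrality: δ = z_{0.005} + z_{0.20} = 2.576 + 0.842 = 3.417.
(Lower-tail contribution to power is negligible for δ > 0.)
δ = d·√n ⇒ d = δ/√n = 3.417/√178 = 0.2561.

d ≈ 0.256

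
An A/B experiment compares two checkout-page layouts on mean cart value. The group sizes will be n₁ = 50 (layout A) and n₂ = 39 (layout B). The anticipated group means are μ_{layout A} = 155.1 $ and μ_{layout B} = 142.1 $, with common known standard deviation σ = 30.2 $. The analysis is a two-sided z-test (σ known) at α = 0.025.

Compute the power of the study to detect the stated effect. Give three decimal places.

Standardized effect: d = |μ_{layout A} − μ_{layout B}| / σ = |155.1 − 142.1| / 30.2 = 0.4305
Noncentrality parameter: λ = d / √(1/n₁ + 1/n₂) = 0.4305 / √(1/50 + 1/39) = 2.0149
Critical value for a two-sided test at α = 0.025: z_{α/2} = 2.241.
Power = Φ(λ − 2.241) + Φ(−λ − 2.241) = Φ(-0.226) + Φ(-4.256) = 0.4104 + 0.0000 = 0.4104.

Power ≈ 0.410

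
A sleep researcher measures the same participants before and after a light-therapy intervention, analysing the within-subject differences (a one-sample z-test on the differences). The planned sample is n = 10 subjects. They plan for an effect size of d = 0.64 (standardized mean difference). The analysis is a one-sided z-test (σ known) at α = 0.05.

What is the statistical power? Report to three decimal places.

Power ≈ 0.648

Noncentrality parameter: δ = d·√n = 0.64 × √10 = 2.0239
Critical value for a one-sided test at α = 0.05: z_α = 1.645.
Power = Φ(δ − 1.645) = Φ(0.379) = 0.6477.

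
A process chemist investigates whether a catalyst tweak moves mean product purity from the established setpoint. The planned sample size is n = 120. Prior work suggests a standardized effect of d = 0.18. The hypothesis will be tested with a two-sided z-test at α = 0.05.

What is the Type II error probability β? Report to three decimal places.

Noncentrality parameter: δ = d·√n = 0.18 × √120 = 1.9718
Critical value for a two-sided test at α = 0.05: z_{α/2} = 1.960.
Power = Φ(δ − 1.960) + Φ(−δ − 1.960) = Φ(0.012) + Φ(-3.932) = 0.5047 + 0.0000 = 0.5048.
Type II error: β = 1 − power = 1 − 0.5048 = 0.4952.

β ≈ 0.495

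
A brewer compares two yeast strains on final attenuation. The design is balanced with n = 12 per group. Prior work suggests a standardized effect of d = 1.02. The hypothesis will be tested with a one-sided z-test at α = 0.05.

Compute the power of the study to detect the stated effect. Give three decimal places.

Power ≈ 0.803

Noncentrality parameter: δ = d·√(n/2) = 1.02 × √(12/2) = 2.4985
One-sided α = 0.05 → critical value z_{0.05} = 1.645.
Power = Φ(δ − 1.645) = Φ(0.854) = 0.8033.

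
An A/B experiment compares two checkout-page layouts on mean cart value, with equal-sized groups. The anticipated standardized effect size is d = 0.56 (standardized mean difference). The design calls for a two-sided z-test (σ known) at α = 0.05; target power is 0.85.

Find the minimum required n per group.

Set Φ(δ − 1.960) = 0.85; then δ − 1.960 = Φ⁻¹(0.85) = 1.036, giving δ = 2.996.
(The Φ(−δ − z_{α/2}) term is vanishingly small for δ > 0 and is dropped in the standard sample-size formula.)
δ = d·√(n/2) ⇒ n = 2(δ/d)² = 2 × (2.996 / 0.56)² = 57.26.
Rounding up, n = 58 per group.

n = 58 per group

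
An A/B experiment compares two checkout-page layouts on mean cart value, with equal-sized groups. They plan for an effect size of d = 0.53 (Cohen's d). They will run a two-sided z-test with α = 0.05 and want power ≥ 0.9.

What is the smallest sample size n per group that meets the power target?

n = 75 per group

Set Φ(δ − 1.960) = 0.9; then δ − 1.960 = Φ⁻¹(0.9) = 1.282, giving δ = 3.242.
(For δ > 0 the lower-tail rejection region contributes negligibly to power, so the one-term inversion is standard.)
δ = d·√(n/2) ⇒ n = 2(δ/d)² = 2 × (3.242 / 0.53)² = 74.81.
Rounding up, n = 75 per group.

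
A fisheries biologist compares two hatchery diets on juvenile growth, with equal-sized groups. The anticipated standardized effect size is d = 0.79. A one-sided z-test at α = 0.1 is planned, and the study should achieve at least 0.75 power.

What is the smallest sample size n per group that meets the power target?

For power 0.75 need Φ(δ − z_{0.1}) = 0.75, so δ = z_{0.1} + z_{0.25} = 1.282 + 0.674 = 1.956.
δ = d·√(n/2) ⇒ n = 2(δ/d)² = 2 × (1.956 / 0.79)² = 12.26.
Rounding up, n = 13 per group.

n = 13 per group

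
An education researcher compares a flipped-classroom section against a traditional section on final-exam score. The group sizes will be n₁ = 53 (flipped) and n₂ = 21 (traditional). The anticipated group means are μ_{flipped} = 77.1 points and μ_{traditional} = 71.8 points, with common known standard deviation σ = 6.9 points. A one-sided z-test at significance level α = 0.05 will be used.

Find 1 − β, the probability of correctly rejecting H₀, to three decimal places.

Power ≈ 0.909

Standardized effect: d = |μ_{flipped} − μ_{traditional}| / σ = |77.1 − 71.8| / 6.9 = 0.7681
Noncentrality parameter: δ = d / √(1/n₁ + 1/n₂) = 0.7681 / √(1/53 + 1/21) = 2.9789
Critical value for a one-sided test at α = 0.05: z_α = 1.645.
Power = P(Z > 1.645 − δ) = Φ(1.334) = 0.9089.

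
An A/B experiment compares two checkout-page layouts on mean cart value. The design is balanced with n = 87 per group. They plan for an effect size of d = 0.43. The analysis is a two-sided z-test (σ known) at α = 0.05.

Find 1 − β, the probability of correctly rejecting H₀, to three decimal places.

Power ≈ 0.810

Noncentrality parameter: δ = d·√(n/2) = 0.43 × √(87/2) = 2.8360
Critical value for a two-sided test at α = 0.05: z_{α/2} = 1.960.
Power = Φ(δ − 1.960) + Φ(−δ − 1.960) = Φ(0.876) + Φ(-4.796) = 0.8095 + 0.0000 = 0.8095.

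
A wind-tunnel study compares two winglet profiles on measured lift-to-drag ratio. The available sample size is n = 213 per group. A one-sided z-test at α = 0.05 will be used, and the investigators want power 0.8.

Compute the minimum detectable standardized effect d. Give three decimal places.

d ≈ 0.241

Need Φ(δ − 1.645) = 0.8, so δ = 1.645 + 0.842 = 2.486.
δ = d·√(n/2) ⇒ d = δ/√(n/2) = 2.486/√(213/2) = 0.2409.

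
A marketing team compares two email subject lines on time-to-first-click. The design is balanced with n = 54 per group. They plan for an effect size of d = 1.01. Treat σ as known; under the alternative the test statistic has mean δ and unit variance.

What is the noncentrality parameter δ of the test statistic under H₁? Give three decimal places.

δ ≈ 5.248

δ = d·√(n/2) = 1.01 × √(54/2) = 5.2481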